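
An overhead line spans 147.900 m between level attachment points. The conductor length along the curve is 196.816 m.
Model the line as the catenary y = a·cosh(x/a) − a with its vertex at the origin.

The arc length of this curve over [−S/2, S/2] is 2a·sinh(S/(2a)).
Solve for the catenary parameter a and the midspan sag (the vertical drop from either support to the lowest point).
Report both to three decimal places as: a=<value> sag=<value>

a=54.924 sag=57.774

seed: a₀ = √(S³/(24(L−S))) = √(147.900³/(24·48.916)) = 52.495391
iter 1: u=1.408695  f(a)=+5.089e+00  f'(a)=-2.261e+00  a ← 52.495391 − (+5.089e+00/-2.261e+00) = 54.746627
iter 2: u=1.350768  f(a)=+3.457e-01  f'(a)=-1.963e+00  a ← 54.746627 − (+3.457e-01/-1.963e+00) = 54.922723
iter 3: u=1.346437  f(a)=+1.852e-03  f'(a)=-1.942e+00  a ← 54.922723 − (+1.852e-03/-1.942e+00) = 54.923677
iter 4: u=1.346414  f(a)=+5.378e-08  f'(a)=-1.942e+00  a ← 54.923677 − (+5.378e-08/-1.942e+00) = 54.923677
iter 5: u=1.346414  f(a)=+2.842e-14  f'(a)=-1.942e+00  a ← 54.923677 − (+2.842e-14/-1.942e+00) = 54.923677
converged: |Δa| < 1e-12 after 5 iterations
sag = a·(cosh(S/(2a)) − 1) = 54.923677·(cosh(1.346414) − 1) = 57.773904
T_max/T_min = cosh(S/(2a)) = 2.051894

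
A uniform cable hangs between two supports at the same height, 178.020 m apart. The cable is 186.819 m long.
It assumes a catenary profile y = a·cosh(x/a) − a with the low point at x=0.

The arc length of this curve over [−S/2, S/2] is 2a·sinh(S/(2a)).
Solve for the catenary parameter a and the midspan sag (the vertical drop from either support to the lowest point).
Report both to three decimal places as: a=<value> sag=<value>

a=164.647 sag=24.652

seed: a₀ = √(S³/(24(L−S))) = √(178.020³/(24·8.799)) = 163.448491
iter 1: u=0.544575  f(a)=+1.314e-01  f'(a)=-1.109e-01  a ← 163.448491 − (+1.314e-01/-1.109e-01) = 164.633385
iter 2: u=0.540656  f(a)=+1.443e-03  f'(a)=-1.085e-01  a ← 164.633385 − (+1.443e-03/-1.085e-01) = 164.646684
iter 3: u=0.540612  f(a)=+1.781e-07  f'(a)=-1.084e-01  a ← 164.646684 − (+1.781e-07/-1.084e-01) = 164.646686
iter 4: u=0.540612  f(a)=+2.842e-14  f'(a)=-1.084e-01  a ← 164.646686 − (+2.842e-14/-1.084e-01) = 164.646686
converged: |Δa| < 1e-12 after 4 iterations
sag = a·(cosh(S/(2a)) − 1) = 164.646686·(cosh(0.540612) − 1) = 24.651666
T_max/T_min = cosh(S/(2a)) = 1.149725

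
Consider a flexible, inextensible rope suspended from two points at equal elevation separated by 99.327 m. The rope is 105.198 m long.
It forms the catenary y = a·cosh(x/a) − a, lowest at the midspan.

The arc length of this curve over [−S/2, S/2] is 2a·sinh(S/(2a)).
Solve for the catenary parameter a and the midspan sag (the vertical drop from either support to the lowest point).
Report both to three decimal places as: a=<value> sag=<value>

a=84.124 sag=15.090

seed: a₀ = √(S³/(24(L−S))) = √(99.327³/(24·5.871)) = 83.394866
iter 1: u=0.595522  f(a)=+1.050e-01  f'(a)=-1.459e-01  a ← 83.394866 − (+1.050e-01/-1.459e-01) = 84.114680
iter 2: u=0.590426  f(a)=+1.375e-03  f'(a)=-1.421e-01  a ← 84.114680 − (+1.375e-03/-1.421e-01) = 84.124358
iter 3: u=0.590358  f(a)=+2.427e-07  f'(a)=-1.420e-01  a ← 84.124358 − (+2.427e-07/-1.420e-01) = 84.124360
iter 4: u=0.590358  f(a)=+1.421e-14  f'(a)=-1.420e-01  a ← 84.124360 − (+1.421e-14/-1.420e-01) = 84.124360
converged: |Δa| < 1e-12 after 4 iterations
sag = a·(cosh(S/(2a)) − 1) = 84.124360·(cosh(0.590358) − 1) = 15.090371
T_max/T_min = cosh(S/(2a)) = 1.179382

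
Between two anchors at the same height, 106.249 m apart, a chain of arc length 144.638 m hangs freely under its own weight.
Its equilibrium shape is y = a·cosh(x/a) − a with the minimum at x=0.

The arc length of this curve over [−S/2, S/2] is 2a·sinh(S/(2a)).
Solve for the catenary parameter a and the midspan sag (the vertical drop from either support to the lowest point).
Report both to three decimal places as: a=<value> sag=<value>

a=37.894 sag=43.752

seed: a₀ = √(S³/(24(L−S))) = √(106.249³/(24·38.389)) = 36.080974
iter 1: u=1.472369  f(a)=+4.382e+00  f'(a)=-2.626e+00  a ← 36.080974 − (+4.382e+00/-2.626e+00) = 37.749586
iter 2: u=1.407287  f(a)=+3.224e-01  f'(a)=-2.253e+00  a ← 37.749586 − (+3.224e-01/-2.253e+00) = 37.892660
iter 3: u=1.401973  f(a)=+2.050e-03  f'(a)=-2.224e+00  a ← 37.892660 − (+2.050e-03/-2.224e+00) = 37.893582
iter 4: u=1.401939  f(a)=+8.408e-08  f'(a)=-2.224e+00  a ← 37.893582 − (+8.408e-08/-2.224e+00) = 37.893582
iter 5: u=1.401939  f(a)=+0.000e+00  f'(a)=-2.224e+00  a ← 37.893582 − (+0.000e+00/-2.224e+00) = 37.893582
converged: |Δa| < 1e-12 after 5 iterations
sag = a·(cosh(S/(2a)) − 1) = 37.893582·(cosh(1.401939) − 1) = 43.751757
T_max/T_min = cosh(S/(2a)) = 2.154595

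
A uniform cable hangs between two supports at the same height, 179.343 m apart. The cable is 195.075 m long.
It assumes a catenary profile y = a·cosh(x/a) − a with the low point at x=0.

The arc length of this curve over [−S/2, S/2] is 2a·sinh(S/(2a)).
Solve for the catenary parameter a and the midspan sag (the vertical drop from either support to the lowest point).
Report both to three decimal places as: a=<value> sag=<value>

seed: a₀ = √(S³/(24(L−S))) = √(179.343³/(24·15.732)) = 123.603012
iter 1: u=0.725480  f(a)=+4.192e-01  f'(a)=-2.682e-01  a ← 123.603012 − (+4.192e-01/-2.682e-01) = 125.166085
iter 2: u=0.716420  f(a)=+8.085e-03  f'(a)=-2.580e-01  a ← 125.166085 − (+8.085e-03/-2.580e-01) = 125.197428
iter 3: u=0.716241  f(a)=+3.138e-06  f'(a)=-2.578e-01  a ← 125.197428 − (+3.138e-06/-2.578e-01) = 125.197440
iter 4: u=0.716241  f(a)=+4.832e-13  f'(a)=-2.578e-01  a ← 125.197440 − (+4.832e-13/-2.578e-01) = 125.197440
converged: |Δa| < 1e-12 after 4 iterations
sag = a·(cosh(S/(2a)) − 1) = 125.197440·(cosh(0.716241) − 1) = 33.509721
T_max/T_min = cosh(S/(2a)) = 1.267655

a=125.197 sag=33.510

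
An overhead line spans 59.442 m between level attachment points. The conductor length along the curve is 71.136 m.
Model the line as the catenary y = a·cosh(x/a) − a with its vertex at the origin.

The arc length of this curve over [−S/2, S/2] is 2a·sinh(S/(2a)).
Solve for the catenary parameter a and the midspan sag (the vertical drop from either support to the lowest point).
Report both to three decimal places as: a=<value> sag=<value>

seed: a₀ = √(S³/(24(L−S))) = √(59.442³/(24·11.694)) = 27.356023
iter 1: u=1.086452  f(a)=+7.099e-01  f'(a)=-9.602e-01  a ← 27.356023 − (+7.099e-01/-9.602e-01) = 28.095321
iter 2: u=1.057863  f(a)=+2.979e-02  f'(a)=-8.811e-01  a ← 28.095321 − (+2.979e-02/-8.811e-01) = 28.129135
iter 3: u=1.056591  f(a)=+5.758e-05  f'(a)=-8.777e-01  a ← 28.129135 − (+5.758e-05/-8.777e-01) = 28.129201
iter 4: u=1.056589  f(a)=+2.160e-10  f'(a)=-8.777e-01  a ← 28.129201 − (+2.160e-10/-8.777e-01) = 28.129201
iter 5: u=1.056589  f(a)=-1.421e-14  f'(a)=-8.777e-01  a ← 28.129201 − (-1.421e-14/-8.777e-01) = 28.129201
converged: |Δa| < 1e-12 after 5 iterations
sag = a·(cosh(S/(2a)) − 1) = 28.129201·(cosh(1.056589) − 1) = 17.217624
T_max/T_min = cosh(S/(2a)) = 1.612091

a=28.129 sag=17.218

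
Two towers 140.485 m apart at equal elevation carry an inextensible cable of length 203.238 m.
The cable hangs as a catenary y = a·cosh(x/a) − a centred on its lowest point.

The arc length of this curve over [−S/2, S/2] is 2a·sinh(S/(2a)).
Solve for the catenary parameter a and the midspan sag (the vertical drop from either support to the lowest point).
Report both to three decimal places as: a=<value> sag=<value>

seed: a₀ = √(S³/(24(L−S))) = √(140.485³/(24·62.753)) = 42.906399
iter 1: u=1.637110  f(a)=+8.966e+00  f'(a)=-3.788e+00  a ← 42.906399 − (+8.966e+00/-3.788e+00) = 45.273477
iter 2: u=1.551515  f(a)=+7.955e-01  f'(a)=-3.143e+00  a ← 45.273477 − (+7.955e-01/-3.143e+00) = 45.526565
iter 3: u=1.542890  f(a)=+7.608e-03  f'(a)=-3.083e+00  a ← 45.526565 − (+7.608e-03/-3.083e+00) = 45.529032
iter 4: u=1.542807  f(a)=+7.105e-07  f'(a)=-3.083e+00  a ← 45.529032 − (+7.105e-07/-3.083e+00) = 45.529033
iter 5: u=1.542807  f(a)=+8.527e-14  f'(a)=-3.083e+00  a ← 45.529033 − (+8.527e-14/-3.083e+00) = 45.529033
converged: |Δa| < 1e-12 after 5 iterations
sag = a·(cosh(S/(2a)) − 1) = 45.529033·(cosh(1.542807) − 1) = 65.823174
T_max/T_min = cosh(S/(2a)) = 2.445741

a=45.529 sag=65.823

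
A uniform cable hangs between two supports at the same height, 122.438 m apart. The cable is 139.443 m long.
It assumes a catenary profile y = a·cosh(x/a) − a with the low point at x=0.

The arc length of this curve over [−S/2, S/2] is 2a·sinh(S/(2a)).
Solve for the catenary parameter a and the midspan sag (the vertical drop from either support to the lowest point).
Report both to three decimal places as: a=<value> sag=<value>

seed: a₀ = √(S³/(24(L−S))) = √(122.438³/(24·17.005)) = 67.062602
iter 1: u=0.912863  f(a)=+7.228e-01  f'(a)=-5.507e-01  a ← 67.062602 − (+7.228e-01/-5.507e-01) = 68.375083
iter 2: u=0.895341  f(a)=+2.176e-02  f'(a)=-5.180e-01  a ← 68.375083 − (+2.176e-02/-5.180e-01) = 68.417099
iter 3: u=0.894791  f(a)=+2.109e-05  f'(a)=-5.170e-01  a ← 68.417099 − (+2.109e-05/-5.170e-01) = 68.417140
iter 4: u=0.894790  f(a)=+1.984e-11  f'(a)=-5.170e-01  a ← 68.417140 − (+1.984e-11/-5.170e-01) = 68.417140
converged: |Δa| < 1e-12 after 4 iterations
sag = a·(cosh(S/(2a)) − 1) = 68.417140·(cosh(0.894790) − 1) = 29.265983
T_max/T_min = cosh(S/(2a)) = 1.427758

a=68.417 sag=29.266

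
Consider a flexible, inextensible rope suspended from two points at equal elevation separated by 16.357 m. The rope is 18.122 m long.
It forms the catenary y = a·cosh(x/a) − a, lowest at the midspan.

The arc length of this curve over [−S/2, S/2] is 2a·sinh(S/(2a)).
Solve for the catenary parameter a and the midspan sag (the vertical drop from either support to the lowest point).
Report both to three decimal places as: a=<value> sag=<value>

a=10.325 sag=3.412

seed: a₀ = √(S³/(24(L−S))) = √(16.357³/(24·1.765)) = 10.164301
iter 1: u=0.804630  f(a)=+5.802e-02  f'(a)=-3.703e-01  a ← 10.164301 − (+5.802e-02/-3.703e-01) = 10.320994
iter 2: u=0.792414  f(a)=+1.369e-03  f'(a)=-3.530e-01  a ← 10.320994 − (+1.369e-03/-3.530e-01) = 10.324872
iter 3: u=0.792116  f(a)=+8.029e-07  f'(a)=-3.526e-01  a ← 10.324872 − (+8.029e-07/-3.526e-01) = 10.324874
iter 4: u=0.792116  f(a)=+2.736e-13  f'(a)=-3.526e-01  a ← 10.324874 − (+2.736e-13/-3.526e-01) = 10.324874
converged: |Δa| < 1e-12 after 4 iterations
sag = a·(cosh(S/(2a)) − 1) = 10.324874·(cosh(0.792116) − 1) = 3.412110
T_max/T_min = cosh(S/(2a)) = 1.330475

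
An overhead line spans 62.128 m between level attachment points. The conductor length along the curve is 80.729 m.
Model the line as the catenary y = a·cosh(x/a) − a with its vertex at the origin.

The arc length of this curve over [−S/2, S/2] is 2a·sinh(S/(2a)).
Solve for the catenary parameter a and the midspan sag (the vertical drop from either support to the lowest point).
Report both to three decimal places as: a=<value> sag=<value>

seed: a₀ = √(S³/(24(L−S))) = √(62.128³/(24·18.601)) = 23.177004
iter 1: u=1.340294  f(a)=+1.744e+00  f'(a)=-1.913e+00  a ← 23.177004 − (+1.744e+00/-1.913e+00) = 24.088855
iter 2: u=1.289559  f(a)=+1.082e-01  f'(a)=-1.682e+00  a ← 24.088855 − (+1.082e-01/-1.682e+00) = 24.153186
iter 3: u=1.286124  f(a)=+4.775e-04  f'(a)=-1.667e+00  a ← 24.153186 − (+4.775e-04/-1.667e+00) = 24.153473
iter 4: u=1.286109  f(a)=+9.387e-09  f'(a)=-1.667e+00  a ← 24.153473 − (+9.387e-09/-1.667e+00) = 24.153473
iter 5: u=1.286109  f(a)=+1.421e-14  f'(a)=-1.667e+00  a ← 24.153473 − (+1.421e-14/-1.667e+00) = 24.153473
converged: |Δa| < 1e-12 after 5 iterations
sag = a·(cosh(S/(2a)) − 1) = 24.153473·(cosh(1.286109) − 1) = 22.885693
T_max/T_min = cosh(S/(2a)) = 1.947511

a=24.153 sag=22.886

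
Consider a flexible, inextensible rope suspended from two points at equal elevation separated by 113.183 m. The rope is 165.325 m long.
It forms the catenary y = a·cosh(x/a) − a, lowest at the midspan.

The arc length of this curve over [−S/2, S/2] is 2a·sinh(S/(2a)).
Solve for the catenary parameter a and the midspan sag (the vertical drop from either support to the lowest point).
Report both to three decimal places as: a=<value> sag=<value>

a=36.179 sag=54.054

seed: a₀ = √(S³/(24(L−S))) = √(113.183³/(24·52.142)) = 34.038651
iter 1: u=1.662566  f(a)=+7.699e+00  f'(a)=-3.999e+00  a ← 34.038651 − (+7.699e+00/-3.999e+00) = 35.964171
iter 2: u=1.573552  f(a)=+7.016e-01  f'(a)=-3.300e+00  a ← 35.964171 − (+7.016e-01/-3.300e+00) = 36.176772
iter 3: u=1.564305  f(a)=+7.117e-03  f'(a)=-3.234e+00  a ← 36.176772 − (+7.117e-03/-3.234e+00) = 36.178973
iter 4: u=1.564210  f(a)=+7.487e-07  f'(a)=-3.233e+00  a ← 36.178973 − (+7.487e-07/-3.233e+00) = 36.178973
iter 5: u=1.564210  f(a)=+5.684e-14  f'(a)=-3.233e+00  a ← 36.178973 − (+5.684e-14/-3.233e+00) = 36.178973
converged: |Δa| < 1e-12 after 5 iterations
sag = a·(cosh(S/(2a)) − 1) = 36.178973·(cosh(1.564210) − 1) = 54.054097
T_max/T_min = cosh(S/(2a)) = 2.494075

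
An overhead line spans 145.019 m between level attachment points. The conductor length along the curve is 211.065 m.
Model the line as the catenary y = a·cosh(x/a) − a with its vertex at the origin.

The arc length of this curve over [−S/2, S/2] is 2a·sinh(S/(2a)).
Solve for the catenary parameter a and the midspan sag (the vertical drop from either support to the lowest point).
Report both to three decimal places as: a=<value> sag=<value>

a=46.593 sag=68.767

seed: a₀ = √(S³/(24(L−S))) = √(145.019³/(24·66.046)) = 43.864025
iter 1: u=1.653052  f(a)=+9.634e+00  f'(a)=-3.919e+00  a ← 43.864025 − (+9.634e+00/-3.919e+00) = 46.322374
iter 2: u=1.565323  f(a)=+8.692e-01  f'(a)=-3.241e+00  a ← 46.322374 − (+8.692e-01/-3.241e+00) = 46.590581
iter 3: u=1.556312  f(a)=+8.626e-03  f'(a)=-3.177e+00  a ← 46.590581 − (+8.626e-03/-3.177e+00) = 46.593296
iter 4: u=1.556222  f(a)=+8.681e-07  f'(a)=-3.176e+00  a ← 46.593296 − (+8.681e-07/-3.176e+00) = 46.593296
iter 5: u=1.556222  f(a)=+5.684e-14  f'(a)=-3.176e+00  a ← 46.593296 − (+5.684e-14/-3.176e+00) = 46.593296
converged: |Δa| < 1e-12 after 5 iterations
sag = a·(cosh(S/(2a)) − 1) = 46.593296·(cosh(1.556222) − 1) = 68.767199
T_max/T_min = cosh(S/(2a)) = 2.475903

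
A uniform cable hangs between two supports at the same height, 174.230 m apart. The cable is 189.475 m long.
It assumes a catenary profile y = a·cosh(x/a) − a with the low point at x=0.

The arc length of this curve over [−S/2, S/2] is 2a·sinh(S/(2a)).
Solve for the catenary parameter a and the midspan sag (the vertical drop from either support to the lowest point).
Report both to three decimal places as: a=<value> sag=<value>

seed: a₀ = √(S³/(24(L−S))) = √(174.230³/(24·15.245)) = 120.230615
iter 1: u=0.724566  f(a)=+4.052e-01  f'(a)=-2.672e-01  a ← 120.230615 − (+4.052e-01/-2.672e-01) = 121.747363
iter 2: u=0.715539  f(a)=+7.796e-03  f'(a)=-2.570e-01  a ← 121.747363 − (+7.796e-03/-2.570e-01) = 121.777699
iter 3: u=0.715361  f(a)=+3.011e-06  f'(a)=-2.568e-01  a ← 121.777699 − (+3.011e-06/-2.568e-01) = 121.777711
iter 4: u=0.715361  f(a)=+4.547e-13  f'(a)=-2.568e-01  a ← 121.777711 − (+4.547e-13/-2.568e-01) = 121.777711
converged: |Δa| < 1e-12 after 4 iterations
sag = a·(cosh(S/(2a)) − 1) = 121.777711·(cosh(0.715361) − 1) = 32.510995
T_max/T_min = cosh(S/(2a)) = 1.266970

a=121.778 sag=32.511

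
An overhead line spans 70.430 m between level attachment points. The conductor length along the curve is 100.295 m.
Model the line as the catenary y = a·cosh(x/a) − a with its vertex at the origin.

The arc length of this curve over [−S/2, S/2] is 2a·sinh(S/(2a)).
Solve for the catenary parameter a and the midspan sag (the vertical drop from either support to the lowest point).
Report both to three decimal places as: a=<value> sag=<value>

a=23.364 sag=31.959

seed: a₀ = √(S³/(24(L−S))) = √(70.430³/(24·29.865)) = 22.077488
iter 1: u=1.595064  f(a)=+4.038e+00  f'(a)=-3.459e+00  a ← 22.077488 − (+4.038e+00/-3.459e+00) = 23.244642
iter 2: u=1.514973  f(a)=+3.423e-01  f'(a)=-2.896e+00  a ← 23.244642 − (+3.423e-01/-2.896e+00) = 23.362851
iter 3: u=1.507307  f(a)=+2.963e-03  f'(a)=-2.846e+00  a ← 23.362851 − (+2.963e-03/-2.846e+00) = 23.363893
iter 4: u=1.507240  f(a)=+2.263e-07  f'(a)=-2.845e+00  a ← 23.363893 − (+2.263e-07/-2.845e+00) = 23.363893
iter 5: u=1.507240  f(a)=+1.421e-14  f'(a)=-2.845e+00  a ← 23.363893 − (+1.421e-14/-2.845e+00) = 23.363893
converged: |Δa| < 1e-12 after 5 iterations
sag = a·(cosh(S/(2a)) − 1) = 23.363893·(cosh(1.507240) − 1) = 31.959188
T_max/T_min = cosh(S/(2a)) = 2.367888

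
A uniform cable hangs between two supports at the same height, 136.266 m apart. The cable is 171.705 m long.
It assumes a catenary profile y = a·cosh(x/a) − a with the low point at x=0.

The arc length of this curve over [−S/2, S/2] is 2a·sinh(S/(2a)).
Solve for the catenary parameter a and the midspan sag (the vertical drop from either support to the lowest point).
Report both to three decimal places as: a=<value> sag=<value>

seed: a₀ = √(S³/(24(L−S))) = √(136.266³/(24·35.439)) = 54.542484
iter 1: u=1.249173  f(a)=+2.870e+00  f'(a)=-1.514e+00  a ← 54.542484 − (+2.870e+00/-1.514e+00) = 56.438232
iter 2: u=1.207214  f(a)=+1.564e-01  f'(a)=-1.353e+00  a ← 56.438232 − (+1.564e-01/-1.353e+00) = 56.553844
iter 3: u=1.204746  f(a)=+5.239e-04  f'(a)=-1.344e+00  a ← 56.553844 − (+5.239e-04/-1.344e+00) = 56.554234
iter 4: u=1.204737  f(a)=+5.921e-09  f'(a)=-1.344e+00  a ← 56.554234 − (+5.921e-09/-1.344e+00) = 56.554234
iter 5: u=1.204737  f(a)=+0.000e+00  f'(a)=-1.344e+00  a ← 56.554234 − (+0.000e+00/-1.344e+00) = 56.554234
converged: |Δa| < 1e-12 after 5 iterations
sag = a·(cosh(S/(2a)) − 1) = 56.554234·(cosh(1.204737) − 1) = 46.251569
T_max/T_min = cosh(S/(2a)) = 1.817827

a=56.554 sag=46.252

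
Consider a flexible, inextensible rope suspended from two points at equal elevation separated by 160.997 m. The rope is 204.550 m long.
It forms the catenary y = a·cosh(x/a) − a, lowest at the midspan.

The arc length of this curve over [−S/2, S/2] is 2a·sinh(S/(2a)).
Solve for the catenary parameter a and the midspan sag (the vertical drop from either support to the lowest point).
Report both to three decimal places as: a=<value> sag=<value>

a=65.604 sag=55.904

seed: a₀ = √(S³/(24(L−S))) = √(160.997³/(24·43.553)) = 63.184713
iter 1: u=1.274019  f(a)=+3.674e+00  f'(a)=-1.616e+00  a ← 63.184713 − (+3.674e+00/-1.616e+00) = 65.458812
iter 2: u=1.229758  f(a)=+2.077e-01  f'(a)=-1.438e+00  a ← 65.458812 − (+2.077e-01/-1.438e+00) = 65.603262
iter 3: u=1.227050  f(a)=+7.515e-04  f'(a)=-1.427e+00  a ← 65.603262 − (+7.515e-04/-1.427e+00) = 65.603788
iter 4: u=1.227040  f(a)=+9.918e-09  f'(a)=-1.427e+00  a ← 65.603788 − (+9.918e-09/-1.427e+00) = 65.603788
iter 5: u=1.227040  f(a)=-2.842e-14  f'(a)=-1.427e+00  a ← 65.603788 − (-2.842e-14/-1.427e+00) = 65.603788
converged: |Δa| < 1e-12 after 5 iterations
sag = a·(cosh(S/(2a)) − 1) = 65.603788·(cosh(1.227040) − 1) = 55.903548
T_max/T_min = cosh(S/(2a)) = 1.852139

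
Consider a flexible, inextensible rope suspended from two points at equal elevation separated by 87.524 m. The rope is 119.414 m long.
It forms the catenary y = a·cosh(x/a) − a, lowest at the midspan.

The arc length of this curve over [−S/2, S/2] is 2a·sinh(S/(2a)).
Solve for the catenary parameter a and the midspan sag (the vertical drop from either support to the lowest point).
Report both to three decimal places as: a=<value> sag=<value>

a=31.096 sag=36.223

seed: a₀ = √(S³/(24(L−S))) = √(87.524³/(24·31.890)) = 29.597693
iter 1: u=1.478561  f(a)=+3.673e+00  f'(a)=-2.664e+00  a ← 29.597693 − (+3.673e+00/-2.664e+00) = 30.976242
iter 2: u=1.412760  f(a)=+2.722e-01  f'(a)=-2.283e+00  a ← 30.976242 − (+2.722e-01/-2.283e+00) = 31.095481
iter 3: u=1.407343  f(a)=+1.759e-03  f'(a)=-2.253e+00  a ← 31.095481 − (+1.759e-03/-2.253e+00) = 31.096261
iter 4: u=1.407307  f(a)=+7.456e-08  f'(a)=-2.253e+00  a ← 31.096261 − (+7.456e-08/-2.253e+00) = 31.096261
iter 5: u=1.407307  f(a)=+1.421e-14  f'(a)=-2.253e+00  a ← 31.096261 − (+1.421e-14/-2.253e+00) = 31.096261
converged: |Δa| < 1e-12 after 5 iterations
sag = a·(cosh(S/(2a)) − 1) = 31.096261·(cosh(1.407307) − 1) = 36.223151
T_max/T_min = cosh(S/(2a)) = 2.164872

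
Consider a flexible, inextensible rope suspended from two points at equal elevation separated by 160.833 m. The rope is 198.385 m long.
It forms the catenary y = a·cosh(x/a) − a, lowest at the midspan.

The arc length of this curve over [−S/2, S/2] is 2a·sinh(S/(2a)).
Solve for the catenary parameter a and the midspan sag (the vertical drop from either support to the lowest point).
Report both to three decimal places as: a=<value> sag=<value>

a=70.204 sag=51.319

seed: a₀ = √(S³/(24(L−S))) = √(160.833³/(24·37.552)) = 67.942354
iter 1: u=1.183599  f(a)=+2.720e+00  f'(a)=-1.268e+00  a ← 67.942354 − (+2.720e+00/-1.268e+00) = 70.086944
iter 2: u=1.147382  f(a)=+1.341e-01  f'(a)=-1.146e+00  a ← 70.086944 − (+1.341e-01/-1.146e+00) = 70.203951
iter 3: u=1.145470  f(a)=+3.633e-04  f'(a)=-1.140e+00  a ← 70.203951 − (+3.633e-04/-1.140e+00) = 70.204270
iter 4: u=1.145465  f(a)=+2.683e-09  f'(a)=-1.140e+00  a ← 70.204270 − (+2.683e-09/-1.140e+00) = 70.204270
iter 5: u=1.145465  f(a)=-2.842e-14  f'(a)=-1.140e+00  a ← 70.204270 − (-2.842e-14/-1.140e+00) = 70.204270
converged: |Δa| < 1e-12 after 5 iterations
sag = a·(cosh(S/(2a)) − 1) = 70.204270·(cosh(1.145465) − 1) = 51.318533
T_max/T_min = cosh(S/(2a)) = 1.730989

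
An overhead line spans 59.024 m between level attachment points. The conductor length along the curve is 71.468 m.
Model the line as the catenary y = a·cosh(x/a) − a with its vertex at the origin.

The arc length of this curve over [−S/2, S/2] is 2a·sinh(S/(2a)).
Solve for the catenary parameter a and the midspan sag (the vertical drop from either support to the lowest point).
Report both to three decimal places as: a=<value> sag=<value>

a=27.032 sag=17.775

seed: a₀ = √(S³/(24(L−S))) = √(59.024³/(24·12.444)) = 26.239608
iter 1: u=1.124712  f(a)=+8.112e-01  f'(a)=-1.074e+00  a ← 26.239608 − (+8.112e-01/-1.074e+00) = 26.994896
iter 2: u=1.093244  f(a)=+3.634e-02  f'(a)=-9.797e-01  a ← 26.994896 − (+3.634e-02/-9.797e-01) = 27.031990
iter 3: u=1.091744  f(a)=+8.052e-05  f'(a)=-9.754e-01  a ← 27.031990 − (+8.052e-05/-9.754e-01) = 27.032073
iter 4: u=1.091740  f(a)=+3.972e-10  f'(a)=-9.754e-01  a ← 27.032073 − (+3.972e-10/-9.754e-01) = 27.032073
iter 5: u=1.091740  f(a)=+1.421e-14  f'(a)=-9.754e-01  a ← 27.032073 − (+1.421e-14/-9.754e-01) = 27.032073
converged: |Δa| < 1e-12 after 5 iterations
sag = a·(cosh(S/(2a)) − 1) = 27.032073·(cosh(1.091740) − 1) = 17.774754
T_max/T_min = cosh(S/(2a)) = 1.657543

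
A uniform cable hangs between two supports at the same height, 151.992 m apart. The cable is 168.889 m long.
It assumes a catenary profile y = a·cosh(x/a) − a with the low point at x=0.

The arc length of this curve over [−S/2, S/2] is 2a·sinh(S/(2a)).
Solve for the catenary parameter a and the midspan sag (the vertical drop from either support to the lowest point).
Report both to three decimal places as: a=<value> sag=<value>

seed: a₀ = √(S³/(24(L−S))) = √(151.992³/(24·16.897)) = 93.050920
iter 1: u=0.816714  f(a)=+5.726e-01  f'(a)=-3.880e-01  a ← 93.050920 − (+5.726e-01/-3.880e-01) = 94.526659
iter 2: u=0.803964  f(a)=+1.391e-02  f'(a)=-3.693e-01  a ← 94.526659 − (+1.391e-02/-3.693e-01) = 94.564307
iter 3: u=0.803644  f(a)=+8.654e-06  f'(a)=-3.689e-01  a ← 94.564307 − (+8.654e-06/-3.689e-01) = 94.564331
iter 4: u=0.803643  f(a)=+3.354e-12  f'(a)=-3.689e-01  a ← 94.564331 − (+3.354e-12/-3.689e-01) = 94.564331
converged: |Δa| < 1e-12 after 4 iterations
sag = a·(cosh(S/(2a)) − 1) = 94.564331·(cosh(0.803643) − 1) = 32.216134
T_max/T_min = cosh(S/(2a)) = 1.340680

a=94.564 sag=32.216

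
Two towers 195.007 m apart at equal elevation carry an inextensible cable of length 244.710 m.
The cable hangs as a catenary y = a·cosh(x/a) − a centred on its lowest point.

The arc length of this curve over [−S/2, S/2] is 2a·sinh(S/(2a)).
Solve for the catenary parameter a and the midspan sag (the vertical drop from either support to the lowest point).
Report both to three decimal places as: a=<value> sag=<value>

a=81.699 sag=65.425

seed: a₀ = √(S³/(24(L−S))) = √(195.007³/(24·49.703)) = 78.845766
iter 1: u=1.236636  f(a)=+3.942e+00  f'(a)=-1.464e+00  a ← 78.845766 − (+3.942e+00/-1.464e+00) = 81.537524
iter 2: u=1.195811  f(a)=+2.109e-01  f'(a)=-1.312e+00  a ← 81.537524 − (+2.109e-01/-1.312e+00) = 81.698294
iter 3: u=1.193458  f(a)=+6.788e-04  f'(a)=-1.303e+00  a ← 81.698294 − (+6.788e-04/-1.303e+00) = 81.698815
iter 4: u=1.193451  f(a)=+7.085e-09  f'(a)=-1.303e+00  a ← 81.698815 − (+7.085e-09/-1.303e+00) = 81.698815
iter 5: u=1.193451  f(a)=+0.000e+00  f'(a)=-1.303e+00  a ← 81.698815 − (+0.000e+00/-1.303e+00) = 81.698815
converged: |Δa| < 1e-12 after 5 iterations
sag = a·(cosh(S/(2a)) − 1) = 81.698815·(cosh(1.193451) − 1) = 65.425086
T_max/T_min = cosh(S/(2a)) = 1.800808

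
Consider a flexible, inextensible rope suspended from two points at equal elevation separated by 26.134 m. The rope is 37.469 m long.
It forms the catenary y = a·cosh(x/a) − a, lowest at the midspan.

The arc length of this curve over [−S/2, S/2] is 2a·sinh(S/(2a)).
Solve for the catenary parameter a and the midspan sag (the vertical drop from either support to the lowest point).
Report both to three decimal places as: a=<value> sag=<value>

a=8.582 sag=12.025

seed: a₀ = √(S³/(24(L−S))) = √(26.134³/(24·11.335)) = 8.100139
iter 1: u=1.613182  f(a)=+1.570e+00  f'(a)=-3.598e+00  a ← 8.100139 − (+1.570e+00/-3.598e+00) = 8.536384
iter 2: u=1.530742  f(a)=+1.357e-01  f'(a)=-3.000e+00  a ← 8.536384 − (+1.357e-01/-3.000e+00) = 8.581619
iter 3: u=1.522673  f(a)=+1.227e-03  f'(a)=-2.946e+00  a ← 8.581619 − (+1.227e-03/-2.946e+00) = 8.582035
iter 4: u=1.522599  f(a)=+1.023e-07  f'(a)=-2.946e+00  a ← 8.582035 − (+1.023e-07/-2.946e+00) = 8.582035
iter 5: u=1.522599  f(a)=+0.000e+00  f'(a)=-2.946e+00  a ← 8.582035 − (+0.000e+00/-2.946e+00) = 8.582035
converged: |Δa| < 1e-12 after 5 iterations
sag = a·(cosh(S/(2a)) − 1) = 8.582035·(cosh(1.522599) − 1) = 12.024586
T_max/T_min = cosh(S/(2a)) = 2.401135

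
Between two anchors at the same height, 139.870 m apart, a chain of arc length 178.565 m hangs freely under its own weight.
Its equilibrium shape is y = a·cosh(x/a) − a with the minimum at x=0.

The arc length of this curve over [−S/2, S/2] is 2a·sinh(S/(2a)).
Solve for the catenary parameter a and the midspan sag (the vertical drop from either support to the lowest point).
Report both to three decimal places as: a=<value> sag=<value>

seed: a₀ = √(S³/(24(L−S))) = √(139.870³/(24·38.695)) = 54.281747
iter 1: u=1.288370  f(a)=+3.341e+00  f'(a)=-1.677e+00  a ← 54.281747 − (+3.341e+00/-1.677e+00) = 56.274423
iter 2: u=1.242749  f(a)=+1.928e-01  f'(a)=-1.488e+00  a ← 56.274423 − (+1.928e-01/-1.488e+00) = 56.403964
iter 3: u=1.239895  f(a)=+7.290e-04  f'(a)=-1.477e+00  a ← 56.403964 − (+7.290e-04/-1.477e+00) = 56.404457
iter 4: u=1.239884  f(a)=+1.051e-08  f'(a)=-1.477e+00  a ← 56.404457 − (+1.051e-08/-1.477e+00) = 56.404457
iter 5: u=1.239884  f(a)=-2.842e-14  f'(a)=-1.477e+00  a ← 56.404457 − (-2.842e-14/-1.477e+00) = 56.404457
converged: |Δa| < 1e-12 after 5 iterations
sag = a·(cosh(S/(2a)) − 1) = 56.404457·(cosh(1.239884) − 1) = 49.202491
T_max/T_min = cosh(S/(2a)) = 1.872316

a=56.404 sag=49.202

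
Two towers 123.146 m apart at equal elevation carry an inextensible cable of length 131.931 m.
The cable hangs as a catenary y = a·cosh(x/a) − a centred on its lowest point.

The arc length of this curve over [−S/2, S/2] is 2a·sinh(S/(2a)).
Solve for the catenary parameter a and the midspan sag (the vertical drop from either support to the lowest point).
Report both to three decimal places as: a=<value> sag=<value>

a=95.105 sag=20.638

seed: a₀ = √(S³/(24(L−S))) = √(123.146³/(24·8.785)) = 94.113941
iter 1: u=0.654239  f(a)=+1.899e-01  f'(a)=-1.948e-01  a ← 94.113941 − (+1.899e-01/-1.948e-01) = 95.088975
iter 2: u=0.647530  f(a)=+2.992e-03  f'(a)=-1.887e-01  a ← 95.088975 − (+2.992e-03/-1.887e-01) = 95.104831
iter 3: u=0.647422  f(a)=+7.689e-07  f'(a)=-1.886e-01  a ← 95.104831 − (+7.689e-07/-1.886e-01) = 95.104835
iter 4: u=0.647422  f(a)=+5.684e-14  f'(a)=-1.886e-01  a ← 95.104835 − (+5.684e-14/-1.886e-01) = 95.104835
converged: |Δa| < 1e-12 after 4 iterations
sag = a·(cosh(S/(2a)) − 1) = 95.104835·(cosh(0.647422) − 1) = 20.637883
T_max/T_min = cosh(S/(2a)) = 1.217001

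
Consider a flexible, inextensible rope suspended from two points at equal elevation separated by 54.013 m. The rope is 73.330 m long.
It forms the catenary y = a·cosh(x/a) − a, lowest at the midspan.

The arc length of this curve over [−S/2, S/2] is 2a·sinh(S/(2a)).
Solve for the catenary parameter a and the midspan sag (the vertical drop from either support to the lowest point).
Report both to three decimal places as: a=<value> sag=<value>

seed: a₀ = √(S³/(24(L−S))) = √(54.013³/(24·19.317)) = 18.436225
iter 1: u=1.464861  f(a)=+2.182e+00  f'(a)=-2.581e+00  a ← 18.436225 − (+2.182e+00/-2.581e+00) = 19.281469
iter 2: u=1.400645  f(a)=+1.590e-01  f'(a)=-2.217e+00  a ← 19.281469 − (+1.590e-01/-2.217e+00) = 19.353178
iter 3: u=1.395456  f(a)=+9.914e-04  f'(a)=-2.190e+00  a ← 19.353178 − (+9.914e-04/-2.190e+00) = 19.353631
iter 4: u=1.395423  f(a)=+3.907e-08  f'(a)=-2.190e+00  a ← 19.353631 − (+3.907e-08/-2.190e+00) = 19.353631
iter 5: u=1.395423  f(a)=-1.421e-14  f'(a)=-2.190e+00  a ← 19.353631 − (-1.421e-14/-2.190e+00) = 19.353631
converged: |Δa| < 1e-12 after 5 iterations
sag = a·(cosh(S/(2a)) − 1) = 19.353631·(cosh(1.395423) − 1) = 22.105810
T_max/T_min = cosh(S/(2a)) = 2.142205

a=19.354 sag=22.106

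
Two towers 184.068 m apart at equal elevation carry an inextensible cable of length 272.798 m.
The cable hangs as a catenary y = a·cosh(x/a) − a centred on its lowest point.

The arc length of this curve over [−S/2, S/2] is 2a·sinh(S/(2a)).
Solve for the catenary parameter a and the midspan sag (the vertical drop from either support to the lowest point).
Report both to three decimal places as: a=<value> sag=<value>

a=57.663 sag=90.424

seed: a₀ = √(S³/(24(L−S))) = √(184.068³/(24·88.730)) = 54.116111
iter 1: u=1.700677  f(a)=+1.375e+01  f'(a)=-4.331e+00  a ← 54.116111 − (+1.375e+01/-4.331e+00) = 57.291238
iter 2: u=1.606424  f(a)=+1.303e+00  f'(a)=-3.546e+00  a ← 57.291238 − (+1.303e+00/-3.546e+00) = 57.658766
iter 3: u=1.596184  f(a)=+1.441e-02  f'(a)=-3.468e+00  a ← 57.658766 − (+1.441e-02/-3.468e+00) = 57.662921
iter 4: u=1.596069  f(a)=+1.804e-06  f'(a)=-3.467e+00  a ← 57.662921 − (+1.804e-06/-3.467e+00) = 57.662922
iter 5: u=1.596069  f(a)=-5.684e-14  f'(a)=-3.467e+00  a ← 57.662922 − (-5.684e-14/-3.467e+00) = 57.662922
converged: |Δa| < 1e-12 after 5 iterations
sag = a·(cosh(S/(2a)) − 1) = 57.662922·(cosh(1.596069) − 1) = 90.423876
T_max/T_min = cosh(S/(2a)) = 2.568146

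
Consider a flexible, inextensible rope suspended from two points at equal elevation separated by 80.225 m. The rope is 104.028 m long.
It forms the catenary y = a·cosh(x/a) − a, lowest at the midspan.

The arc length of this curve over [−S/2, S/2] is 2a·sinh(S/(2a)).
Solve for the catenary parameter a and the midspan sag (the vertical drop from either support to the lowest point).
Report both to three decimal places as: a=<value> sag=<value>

seed: a₀ = √(S³/(24(L−S))) = √(80.225³/(24·23.803)) = 30.063748
iter 1: u=1.334248  f(a)=+2.211e+00  f'(a)=-1.884e+00  a ← 30.063748 − (+2.211e+00/-1.884e+00) = 31.237249
iter 2: u=1.284124  f(a)=+1.360e-01  f'(a)=-1.659e+00  a ← 31.237249 − (+1.360e-01/-1.659e+00) = 31.319268
iter 3: u=1.280761  f(a)=+5.898e-04  f'(a)=-1.644e+00  a ← 31.319268 − (+5.898e-04/-1.644e+00) = 31.319626
iter 4: u=1.280746  f(a)=+1.119e-08  f'(a)=-1.644e+00  a ← 31.319626 − (+1.119e-08/-1.644e+00) = 31.319626
iter 5: u=1.280746  f(a)=-2.842e-14  f'(a)=-1.644e+00  a ← 31.319626 − (-2.842e-14/-1.644e+00) = 31.319626
converged: |Δa| < 1e-12 after 5 iterations
sag = a·(cosh(S/(2a)) − 1) = 31.319626·(cosh(1.280746) − 1) = 29.395900
T_max/T_min = cosh(S/(2a)) = 1.938578

a=31.320 sag=29.396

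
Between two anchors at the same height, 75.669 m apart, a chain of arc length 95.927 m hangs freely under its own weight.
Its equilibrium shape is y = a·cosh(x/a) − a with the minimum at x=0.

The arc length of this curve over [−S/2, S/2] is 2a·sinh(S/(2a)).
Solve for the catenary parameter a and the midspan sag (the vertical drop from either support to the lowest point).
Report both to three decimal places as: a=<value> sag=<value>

seed: a₀ = √(S³/(24(L−S))) = √(75.669³/(24·20.258)) = 29.851976
iter 1: u=1.267404  f(a)=+1.691e+00  f'(a)=-1.588e+00  a ← 29.851976 − (+1.691e+00/-1.588e+00) = 30.916542
iter 2: u=1.223762  f(a)=+9.465e-02  f'(a)=-1.415e+00  a ← 30.916542 − (+9.465e-02/-1.415e+00) = 30.983439
iter 3: u=1.221120  f(a)=+3.356e-04  f'(a)=-1.405e+00  a ← 30.983439 − (+3.356e-04/-1.405e+00) = 30.983677
iter 4: u=1.221111  f(a)=+4.251e-09  f'(a)=-1.405e+00  a ← 30.983677 − (+4.251e-09/-1.405e+00) = 30.983677
iter 5: u=1.221111  f(a)=-1.421e-14  f'(a)=-1.405e+00  a ← 30.983677 − (-1.421e-14/-1.405e+00) = 30.983677
converged: |Δa| < 1e-12 after 5 iterations
sag = a·(cosh(S/(2a)) − 1) = 30.983677·(cosh(1.221111) − 1) = 26.116985
T_max/T_min = cosh(S/(2a)) = 1.842927

a=30.984 sag=26.117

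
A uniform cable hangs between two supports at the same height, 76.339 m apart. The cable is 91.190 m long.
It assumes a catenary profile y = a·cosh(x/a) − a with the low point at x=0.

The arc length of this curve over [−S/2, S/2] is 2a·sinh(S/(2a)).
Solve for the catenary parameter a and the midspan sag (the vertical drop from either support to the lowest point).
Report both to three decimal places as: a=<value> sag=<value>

seed: a₀ = √(S³/(24(L−S))) = √(76.339³/(24·14.851)) = 35.329397
iter 1: u=1.080389  f(a)=+8.912e-01  f'(a)=-9.430e-01  a ← 35.329397 − (+8.912e-01/-9.430e-01) = 36.274456
iter 2: u=1.052242  f(a)=+3.701e-02  f'(a)=-8.662e-01  a ← 36.274456 − (+3.701e-02/-8.662e-01) = 36.317187
iter 3: u=1.051004  f(a)=+6.996e-05  f'(a)=-8.629e-01  a ← 36.317187 − (+6.996e-05/-8.629e-01) = 36.317268
iter 4: u=1.051001  f(a)=+2.510e-10  f'(a)=-8.629e-01  a ← 36.317268 − (+2.510e-10/-8.629e-01) = 36.317268
iter 5: u=1.051001  f(a)=-1.421e-14  f'(a)=-8.629e-01  a ← 36.317268 − (-1.421e-14/-8.629e-01) = 36.317268
converged: |Δa| < 1e-12 after 5 iterations
sag = a·(cosh(S/(2a)) − 1) = 36.317268·(cosh(1.051001) − 1) = 21.973795
T_max/T_min = cosh(S/(2a)) = 1.605051

a=36.317 sag=21.974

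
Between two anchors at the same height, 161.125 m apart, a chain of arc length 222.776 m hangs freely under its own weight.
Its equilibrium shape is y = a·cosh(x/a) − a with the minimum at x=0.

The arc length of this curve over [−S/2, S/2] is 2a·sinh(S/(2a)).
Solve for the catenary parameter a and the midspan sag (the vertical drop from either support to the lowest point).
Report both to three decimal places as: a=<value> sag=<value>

seed: a₀ = √(S³/(24(L−S))) = √(161.125³/(24·61.651)) = 53.170251
iter 1: u=1.515180  f(a)=+7.476e+00  f'(a)=-2.897e+00  a ← 53.170251 − (+7.476e+00/-2.897e+00) = 55.750983
iter 2: u=1.445042  f(a)=+5.788e-01  f'(a)=-2.464e+00  a ← 55.750983 − (+5.788e-01/-2.464e+00) = 55.985853
iter 3: u=1.438980  f(a)=+4.112e-03  f'(a)=-2.429e+00  a ← 55.985853 − (+4.112e-03/-2.429e+00) = 55.987546
iter 4: u=1.438936  f(a)=+2.108e-07  f'(a)=-2.429e+00  a ← 55.987546 − (+2.108e-07/-2.429e+00) = 55.987546
iter 5: u=1.438936  f(a)=+0.000e+00  f'(a)=-2.429e+00  a ← 55.987546 − (+0.000e+00/-2.429e+00) = 55.987546
converged: |Δa| < 1e-12 after 5 iterations
sag = a·(cosh(S/(2a)) − 1) = 55.987546·(cosh(1.438936) − 1) = 68.679578
T_max/T_min = cosh(S/(2a)) = 2.226694

a=55.988 sag=68.680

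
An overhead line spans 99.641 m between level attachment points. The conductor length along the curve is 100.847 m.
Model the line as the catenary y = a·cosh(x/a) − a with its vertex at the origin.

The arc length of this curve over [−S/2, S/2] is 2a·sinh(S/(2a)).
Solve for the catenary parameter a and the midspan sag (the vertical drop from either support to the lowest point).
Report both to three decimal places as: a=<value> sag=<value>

a=185.210 sag=6.741

seed: a₀ = √(S³/(24(L−S))) = √(99.641³/(24·1.206)) = 184.874853
iter 1: u=0.269482  f(a)=+4.387e-03  f'(a)=-1.314e-02  a ← 184.874853 − (+4.387e-03/-1.314e-02) = 185.208647
iter 2: u=0.268997  f(a)=+1.191e-05  f'(a)=-1.307e-02  a ← 185.208647 − (+1.191e-05/-1.307e-02) = 185.209558
iter 3: u=0.268995  f(a)=+8.831e-11  f'(a)=-1.307e-02  a ← 185.209558 − (+8.831e-11/-1.307e-02) = 185.209558
iter 4: u=0.268995  f(a)=-4.263e-14  f'(a)=-1.307e-02  a ← 185.209558 − (-4.263e-14/-1.307e-02) = 185.209558
converged: |Δa| < 1e-12 after 4 iterations
sag = a·(cosh(S/(2a)) − 1) = 185.209558·(cosh(0.268995) − 1) = 6.741242
T_max/T_min = cosh(S/(2a)) = 1.036398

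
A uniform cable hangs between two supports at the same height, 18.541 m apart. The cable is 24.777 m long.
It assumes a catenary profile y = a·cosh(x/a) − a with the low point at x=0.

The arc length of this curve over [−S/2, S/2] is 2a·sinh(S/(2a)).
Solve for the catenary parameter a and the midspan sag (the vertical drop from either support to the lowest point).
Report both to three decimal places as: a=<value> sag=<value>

seed: a₀ = √(S³/(24(L−S))) = √(18.541³/(24·6.236)) = 6.525910
iter 1: u=1.420568  f(a)=+6.603e-01  f'(a)=-2.326e+00  a ← 6.525910 − (+6.603e-01/-2.326e+00) = 6.809832
iter 2: u=1.361341  f(a)=+4.554e-02  f'(a)=-2.015e+00  a ← 6.809832 − (+4.554e-02/-2.015e+00) = 6.832431
iter 3: u=1.356838  f(a)=+2.520e-04  f'(a)=-1.993e+00  a ← 6.832431 − (+2.520e-04/-1.993e+00) = 6.832557
iter 4: u=1.356813  f(a)=+7.816e-09  f'(a)=-1.993e+00  a ← 6.832557 − (+7.816e-09/-1.993e+00) = 6.832557
iter 5: u=1.356813  f(a)=-7.105e-15  f'(a)=-1.993e+00  a ← 6.832557 − (-7.105e-15/-1.993e+00) = 6.832557
converged: |Δa| < 1e-12 after 5 iterations
sag = a·(cosh(S/(2a)) − 1) = 6.832557·(cosh(1.356813) − 1) = 7.315191
T_max/T_min = cosh(S/(2a)) = 2.070637

a=6.833 sag=7.315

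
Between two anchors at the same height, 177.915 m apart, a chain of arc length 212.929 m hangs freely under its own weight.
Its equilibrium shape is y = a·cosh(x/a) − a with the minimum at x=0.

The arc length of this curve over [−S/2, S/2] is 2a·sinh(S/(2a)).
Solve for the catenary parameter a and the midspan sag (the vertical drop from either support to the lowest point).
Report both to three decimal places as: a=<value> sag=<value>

seed: a₀ = √(S³/(24(L−S))) = √(177.915³/(24·35.014)) = 81.863887
iter 1: u=1.086651  f(a)=+2.126e+00  f'(a)=-9.608e-01  a ← 81.863887 − (+2.126e+00/-9.608e-01) = 84.077008
iter 2: u=1.058048  f(a)=+8.928e-02  f'(a)=-8.816e-01  a ← 84.077008 − (+8.928e-02/-8.816e-01) = 84.178270
iter 3: u=1.056775  f(a)=+1.727e-04  f'(a)=-8.782e-01  a ← 84.178270 − (+1.727e-04/-8.782e-01) = 84.178467
iter 4: u=1.056773  f(a)=+6.485e-10  f'(a)=-8.782e-01  a ← 84.178467 − (+6.485e-10/-8.782e-01) = 84.178467
iter 5: u=1.056773  f(a)=-2.842e-14  f'(a)=-8.782e-01  a ← 84.178467 − (-2.842e-14/-8.782e-01) = 84.178467
converged: |Δa| < 1e-12 after 5 iterations
sag = a·(cosh(S/(2a)) − 1) = 84.178467·(cosh(1.056773) − 1) = 51.544428
T_max/T_min = cosh(S/(2a)) = 1.612323

a=84.178 sag=51.544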